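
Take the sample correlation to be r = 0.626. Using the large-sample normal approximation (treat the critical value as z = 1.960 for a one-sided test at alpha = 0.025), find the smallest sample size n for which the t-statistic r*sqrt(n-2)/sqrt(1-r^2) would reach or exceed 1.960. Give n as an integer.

8

r√(n−2)/√(1−r²) ≥ 1.960  ⇔  n−2 ≥ (1.960)²·(1−r²)/r²
(1−r²)/r² = (1−0.391876)/0.391876 = 1.5518
n ≥ 2 + 3.8416·1.5518 = 2 + 5.9614 = 7.9614
⌈7.9614⌉ = 8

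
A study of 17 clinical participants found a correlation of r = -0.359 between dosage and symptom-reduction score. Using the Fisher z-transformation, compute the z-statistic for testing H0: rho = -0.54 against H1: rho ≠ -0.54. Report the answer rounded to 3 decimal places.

0.855

Fisher z: atanh(-0.359) = -0.375737, atanh(-0.54) = -0.604156
z = (z_r − z_0)·√(n−3) = (-0.375737 − (-0.604156))·√14 = 0.228419 · 3.741657 = 0.855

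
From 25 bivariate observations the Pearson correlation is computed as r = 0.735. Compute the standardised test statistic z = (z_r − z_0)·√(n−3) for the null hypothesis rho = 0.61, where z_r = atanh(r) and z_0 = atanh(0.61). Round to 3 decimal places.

1.082

z_r = atanh(0.735) = 0.939516,  z_0 = atanh(0.61) = 0.708921
SE = 1/√(n−3) = 1/√22 = 0.213201
z = (z_r − z_0)/SE = (0.939516 − 0.708921) / 0.213201 = 0.230595 / 0.213201 = 1.082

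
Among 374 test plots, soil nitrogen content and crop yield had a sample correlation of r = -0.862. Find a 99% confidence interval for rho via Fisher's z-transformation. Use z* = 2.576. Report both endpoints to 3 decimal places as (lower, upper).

(-0.893, -0.823)

Fisher z: z_r = atanh(r) = ½·ln((1+(-0.862))/(1−(-0.862))) = -1.301076
SE(z) = 1/√(n−3) = 1/√371 = 0.051917
99% ⇒ z* = 2.576; margin = 2.576·0.051917 = 0.133738
CI on z-scale: (-1.434814, -1.167338)
Back-transform: tanh(-1.434814) = -0.892649, tanh(-1.167338) = -0.823417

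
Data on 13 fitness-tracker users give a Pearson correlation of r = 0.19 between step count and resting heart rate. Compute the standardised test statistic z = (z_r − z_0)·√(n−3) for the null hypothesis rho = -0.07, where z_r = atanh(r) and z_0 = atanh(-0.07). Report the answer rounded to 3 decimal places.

0.830

Fisher z: atanh(0.19) = 0.192337, atanh(-0.07) = -0.070115
z = (z_r − z_0)·√(n−3) = (0.192337 − (-0.070115))·√10 = 0.262452 · 3.162278 = 0.830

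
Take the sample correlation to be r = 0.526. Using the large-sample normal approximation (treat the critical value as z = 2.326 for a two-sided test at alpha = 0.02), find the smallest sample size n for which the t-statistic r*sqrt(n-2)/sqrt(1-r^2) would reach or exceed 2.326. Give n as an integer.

17

Need r·√(n−2)/√(1−r²) ≥ 2.326
√(n−2) ≥ 2.326·√(1−0.276676) / 0.526 = 2.326·0.850485 / 0.526 = 3.7609
n−2 ≥ 14.1444  ⇒  n ≥ 16.1444
Smallest integer n = 17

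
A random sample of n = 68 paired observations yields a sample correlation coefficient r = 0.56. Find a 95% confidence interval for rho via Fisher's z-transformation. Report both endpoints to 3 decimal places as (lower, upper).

z_r = atanh(0.56) = 0.632833;  SE = 1/√(n−3) = 1/√65 = 0.124035
z-limits: 0.632833 ± 1.960·0.124035 = 0.632833 ± 0.243109 = [0.389724, 0.875942]
ρ-limits: (tanh 0.389724, tanh 0.875942) = (0.371, 0.704)

(0.371, 0.704)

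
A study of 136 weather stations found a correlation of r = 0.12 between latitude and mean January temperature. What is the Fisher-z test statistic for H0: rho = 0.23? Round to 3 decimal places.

-1.310

Fisher z: atanh(0.12) = 0.120581, atanh(0.23) = 0.234189
z = (z_r − z_0)·√(n−3) = (0.120581 − 0.234189)·√133 = -0.113608 · 11.532563 = -1.310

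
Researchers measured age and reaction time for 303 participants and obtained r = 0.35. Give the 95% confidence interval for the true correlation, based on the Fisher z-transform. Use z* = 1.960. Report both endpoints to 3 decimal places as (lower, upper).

(0.247, 0.445)

z_r = atanh(0.35) = 0.365444;  SE = 1/√(n−3) = 1/√300 = 0.057735
z-limits: 0.365444 ± 1.960·0.057735 = 0.365444 ± 0.113161 = [0.252283, 0.478605]
ρ-limits: (tanh 0.252283, tanh 0.478605) = (0.247, 0.445)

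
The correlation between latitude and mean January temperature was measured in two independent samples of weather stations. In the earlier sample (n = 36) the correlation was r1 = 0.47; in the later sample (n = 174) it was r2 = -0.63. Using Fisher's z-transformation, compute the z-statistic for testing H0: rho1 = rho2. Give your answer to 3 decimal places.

z1 = atanh(0.47) = 0.510070,  z2 = atanh(-0.63) = -0.741416
SE = √(1/(n1−3) + 1/(n2−3)) = √(1/33 + 1/171) = √(0.0303030 + 0.0058480) = √0.0361510 = 0.190134
z = (z1 − z2)/SE = (0.510070 − (-0.741416)) / 0.190134 = 1.251486 / 0.190134 = 6.582

6.582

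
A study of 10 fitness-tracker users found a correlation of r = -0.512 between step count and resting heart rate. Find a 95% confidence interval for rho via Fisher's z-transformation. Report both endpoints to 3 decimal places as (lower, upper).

(-0.863, 0.174)

Fisher z: z_r = atanh(r) = ½·ln((1+(-0.512))/(1−(-0.512))) = -0.565437
SE(z) = 1/√(n−3) = 1/√7 = 0.377964
95% ⇒ z* = 1.960; margin = 1.960·0.377964 = 0.740809
CI on z-scale: (-1.306246, 0.175372)
Back-transform: tanh(-1.306246) = -0.863322, tanh(0.175372) = 0.173596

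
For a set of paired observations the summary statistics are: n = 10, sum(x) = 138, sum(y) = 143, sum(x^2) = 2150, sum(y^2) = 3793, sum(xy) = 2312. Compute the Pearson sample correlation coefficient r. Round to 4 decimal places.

Numerator: nΣxy − (Σx)(Σy) = 10·2312 − (138)(143) = 3386
Denominator: √[(nΣx²−(Σx)²)(nΣy²−(Σy)²)]
  nΣx²−(Σx)² = 10·2150 − 19044 = 2456;  nΣy²−(Σy)² = 10·3793 − 20449 = 17481
  √(2456·17481) = √42933336 = 6552.3535
r = 3386 / 6552.3535 = 0.5168

0.5168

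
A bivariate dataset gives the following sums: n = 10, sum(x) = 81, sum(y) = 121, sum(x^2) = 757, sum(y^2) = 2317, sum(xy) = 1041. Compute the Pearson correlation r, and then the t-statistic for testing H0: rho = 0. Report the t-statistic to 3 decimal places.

S_xy = nΣxy − ΣxΣy = 10·1041 − 81·121 = 10410 − 9801 = 609
S_xx = nΣx² − (Σx)² = 10·757 − 81² = 7570 − 6561 = 1009
S_yy = nΣy² − (Σy)² = 10·2317 − 121² = 23170 − 14641 = 8529
r = S_xy / √(S_xx·S_yy) = 609 / √(1009·8529) = 609 / √8605761 = 609 / 2933.5577 = 0.2076
t = r·√(n−2)/√(1−r²) = 0.2076·√8 / √(1−0.043098) = 0.587181 / 0.978214 = 0.600

0.600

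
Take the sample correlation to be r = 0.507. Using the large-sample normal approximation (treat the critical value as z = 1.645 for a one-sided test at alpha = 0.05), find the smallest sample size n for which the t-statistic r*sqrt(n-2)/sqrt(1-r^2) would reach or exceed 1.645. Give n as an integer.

Need r·√(n−2)/√(1−r²) ≥ 1.645
√(n−2) ≥ 1.645·√(1−0.257049) / 0.507 = 1.645·0.861946 / 0.507 = 2.7966
n−2 ≥ 7.8210  ⇒  n ≥ 9.8210
Smallest integer n = 10

10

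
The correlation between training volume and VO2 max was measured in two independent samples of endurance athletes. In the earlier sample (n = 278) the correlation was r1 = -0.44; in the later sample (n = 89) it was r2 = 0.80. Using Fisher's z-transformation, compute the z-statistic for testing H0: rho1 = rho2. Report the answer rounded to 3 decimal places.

z1 = atanh(-0.44) = -0.472231,  z2 = atanh(0.80) = 1.098612
SE = √(1/(n1−3) + 1/(n2−3)) = √(1/275 + 1/86) = √(0.0036364 + 0.0116279) = √0.0152643 = 0.123549
z = (z1 − z2)/SE = (-0.472231 − 1.098612) / 0.123549 = -1.570843 / 0.123549 = -12.714

-12.714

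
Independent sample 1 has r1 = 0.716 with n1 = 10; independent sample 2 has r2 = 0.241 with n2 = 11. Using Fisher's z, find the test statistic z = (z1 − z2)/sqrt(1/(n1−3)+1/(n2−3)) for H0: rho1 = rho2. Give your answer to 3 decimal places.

1.263

Fisher z-transforms: z1 = atanh(0.716) = 0.899389, z2 = atanh(0.241) = 0.245836; difference d = 0.653553
Var(d) = 1/7 + 1/8 = 0.1428571 + 0.1250000 = 0.2678571
z = d/√Var(d) = 0.653553 / √0.2678571 = 0.653553 / 0.517549 = 1.263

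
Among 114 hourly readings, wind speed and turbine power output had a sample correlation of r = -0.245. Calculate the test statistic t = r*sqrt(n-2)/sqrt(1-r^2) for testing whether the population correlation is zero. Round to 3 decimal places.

-2.674

t = r·√(n−2) / √(1−r²) with r = -0.245, n = 114
  = -0.245·√112 / √(1 − 0.060025)
  = -0.245·10.583005 / 0.969523
  = -2.592836 / 0.969523 = -2.674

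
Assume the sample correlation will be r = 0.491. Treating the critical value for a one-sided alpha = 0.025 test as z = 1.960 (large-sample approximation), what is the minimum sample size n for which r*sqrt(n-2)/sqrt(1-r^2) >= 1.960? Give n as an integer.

r√(n−2)/√(1−r²) ≥ 1.960  ⇔  n−2 ≥ (1.960)²·(1−r²)/r²
(1−r²)/r² = (1−0.241081)/0.241081 = 3.1480
n ≥ 2 + 3.8416·3.1480 = 2 + 12.0934 = 14.0934
⌈14.0934⌉ = 15

15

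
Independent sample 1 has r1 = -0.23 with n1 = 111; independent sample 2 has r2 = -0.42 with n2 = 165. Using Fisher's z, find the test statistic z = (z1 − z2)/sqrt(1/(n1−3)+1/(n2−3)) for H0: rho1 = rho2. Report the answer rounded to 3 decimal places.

1.719

z1 = atanh(-0.23) = -0.234189,  z2 = atanh(-0.42) = -0.447692
SE = √(1/(n1−3) + 1/(n2−3)) = √(1/108 + 1/162) = √(0.0092593 + 0.0061728) = √0.0154321 = 0.124226
z = (z1 − z2)/SE = (-0.234189 − (-0.447692)) / 0.124226 = 0.213503 / 0.124226 = 1.719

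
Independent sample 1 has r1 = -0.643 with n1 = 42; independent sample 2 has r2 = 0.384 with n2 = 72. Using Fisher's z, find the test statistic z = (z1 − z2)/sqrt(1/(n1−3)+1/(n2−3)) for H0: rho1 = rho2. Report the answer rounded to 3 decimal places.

-5.830

Fisher z-transforms: z1 = atanh(-0.643) = -0.763272, z2 = atanh(0.384) = 0.404743; difference d = -1.168015
Var(d) = 1/39 + 1/69 = 0.0256410 + 0.0144928 = 0.0401338
z = d/√Var(d) = -1.168015 / √0.0401338 = -1.168015 / 0.200334 = -5.830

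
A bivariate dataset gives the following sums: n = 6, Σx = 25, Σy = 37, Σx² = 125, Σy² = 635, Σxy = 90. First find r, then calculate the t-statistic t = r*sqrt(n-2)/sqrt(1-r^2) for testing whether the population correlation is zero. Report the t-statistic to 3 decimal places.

-1.944

Numerator: nΣxy − (Σx)(Σy) = 6·90 − (25)(37) = -385
Denominator: √[(nΣx²−(Σx)²)(nΣy²−(Σy)²)]
  nΣx²−(Σx)² = 6·125 − 625 = 125;  nΣy²−(Σy)² = 6·635 − 1369 = 2441
  √(125·2441) = √305125 = 552.3812
r = -385 / 552.3812 = -0.6970
t = r·√(n−2)/√(1−r²) = -0.6970·√4 / √(1−0.485809) = -1.394000 / 0.717071 = -1.944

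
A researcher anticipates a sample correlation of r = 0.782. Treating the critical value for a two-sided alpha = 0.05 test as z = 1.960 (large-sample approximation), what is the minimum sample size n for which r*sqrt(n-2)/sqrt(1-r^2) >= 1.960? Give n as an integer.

Need r·√(n−2)/√(1−r²) ≥ 1.960
√(n−2) ≥ 1.960·√(1−0.611524) / 0.782 = 1.960·0.623278 / 0.782 = 1.5622
n−2 ≥ 2.4405  ⇒  n ≥ 4.4405
Smallest integer n = 5

5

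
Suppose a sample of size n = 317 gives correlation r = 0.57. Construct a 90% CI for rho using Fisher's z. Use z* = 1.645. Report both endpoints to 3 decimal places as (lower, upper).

(0.504, 0.629)

z_r = atanh(0.57) = 0.647523;  SE = 1/√(n−3) = 1/√314 = 0.056433
z-limits: 0.647523 ± 1.645·0.056433 = 0.647523 ± 0.092832 = [0.554691, 0.740355]
ρ-limits: (tanh 0.554691, tanh 0.740355) = (0.504, 0.629)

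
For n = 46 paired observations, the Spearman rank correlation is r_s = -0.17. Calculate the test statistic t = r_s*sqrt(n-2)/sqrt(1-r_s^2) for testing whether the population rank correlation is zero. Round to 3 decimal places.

-1.144

t = r_s·√(n−2) / √(1−r_s²) with r_s = -0.17, n = 46
  = -0.17·√44 / √(1 − 0.0289)
  = -0.17·6.633250 / 0.985444
  = -1.127653 / 0.985444 = -1.144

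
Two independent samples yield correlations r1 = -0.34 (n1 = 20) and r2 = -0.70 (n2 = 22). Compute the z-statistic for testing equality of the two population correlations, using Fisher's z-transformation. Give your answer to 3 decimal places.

1.537

z1 = atanh(-0.34) = -0.354093,  z2 = atanh(-0.70) = -0.867301
SE = √(1/(n1−3) + 1/(n2−3)) = √(1/17 + 1/19) = √(0.0588235 + 0.0526316) = √0.1114551 = 0.333849
z = (z1 − z2)/SE = (-0.354093 − (-0.867301)) / 0.333849 = 0.513208 / 0.333849 = 1.537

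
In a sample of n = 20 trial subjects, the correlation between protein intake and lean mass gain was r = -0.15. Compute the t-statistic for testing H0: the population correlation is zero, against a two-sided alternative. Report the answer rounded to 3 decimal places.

t = r·√(n−2) / √(1−r²) with r = -0.15, n = 20
  = -0.15·√18 / √(1 − 0.0225)
  = -0.15·4.242641 / 0.988686
  = -0.636396 / 0.988686 = -0.644

-0.644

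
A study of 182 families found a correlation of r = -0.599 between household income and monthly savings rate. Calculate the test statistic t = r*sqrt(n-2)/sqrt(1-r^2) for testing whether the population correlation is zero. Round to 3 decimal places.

-10.036

1 − r² = 1 − 0.358801 = 0.641199;  √(1−r²) = 0.800749
√(n−2) = √180 = 13.416408
t = r·√(n−2)/√(1−r²) = -0.599 · 13.416408 / 0.800749 = -10.036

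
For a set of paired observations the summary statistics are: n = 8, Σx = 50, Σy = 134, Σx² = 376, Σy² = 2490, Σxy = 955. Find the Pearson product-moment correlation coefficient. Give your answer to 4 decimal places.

S_xy = nΣxy − ΣxΣy = 8·955 − 50·134 = 7640 − 6700 = 940
S_xx = nΣx² − (Σx)² = 8·376 − 50² = 3008 − 2500 = 508
S_yy = nΣy² − (Σy)² = 8·2490 − 134² = 19920 − 17956 = 1964
r = S_xy / √(S_xx·S_yy) = 940 / √(508·1964) = 940 / √997712 = 940 / 998.8553 = 0.9411

0.9411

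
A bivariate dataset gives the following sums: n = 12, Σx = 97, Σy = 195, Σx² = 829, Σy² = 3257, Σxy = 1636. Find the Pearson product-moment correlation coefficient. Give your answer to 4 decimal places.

0.9490

Numerator: nΣxy − (Σx)(Σy) = 12·1636 − (97)(195) = 717
Denominator: √[(nΣx²−(Σx)²)(nΣy²−(Σy)²)]
  nΣx²−(Σx)² = 12·829 − 9409 = 539;  nΣy²−(Σy)² = 12·3257 − 38025 = 1059
  √(539·1059) = √570801 = 755.5137
r = 717 / 755.5137 = 0.9490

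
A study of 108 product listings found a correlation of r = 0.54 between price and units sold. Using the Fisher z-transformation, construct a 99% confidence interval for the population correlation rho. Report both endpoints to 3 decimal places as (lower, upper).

z_r = atanh(0.54) = 0.604156;  SE = 1/√(n−3) = 1/√105 = 0.097590
z-limits: 0.604156 ± 2.576·0.097590 = 0.604156 ± 0.251392 = [0.352764, 0.855548]
ρ-limits: (tanh 0.352764, tanh 0.855548) = (0.339, 0.694)

(0.339, 0.694)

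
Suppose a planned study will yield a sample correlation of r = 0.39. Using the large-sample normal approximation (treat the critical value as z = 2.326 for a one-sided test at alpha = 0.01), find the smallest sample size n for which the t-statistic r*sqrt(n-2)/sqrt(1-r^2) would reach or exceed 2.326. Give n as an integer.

33

Need r·√(n−2)/√(1−r²) ≥ 2.326
√(n−2) ≥ 2.326·√(1−0.1521) / 0.39 = 2.326·0.920815 / 0.39 = 5.4918
n−2 ≥ 30.1599  ⇒  n ≥ 32.1599
Smallest integer n = 33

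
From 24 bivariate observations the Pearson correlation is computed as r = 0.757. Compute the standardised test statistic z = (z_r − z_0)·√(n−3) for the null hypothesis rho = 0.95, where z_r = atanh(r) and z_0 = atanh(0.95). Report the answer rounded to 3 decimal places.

-3.861

Fisher z: atanh(0.757) = 0.989151, atanh(0.95) = 1.831781
z = (z_r − z_0)·√(n−3) = (0.989151 − 1.831781)·√21 = -0.842630 · 4.582576 = -3.861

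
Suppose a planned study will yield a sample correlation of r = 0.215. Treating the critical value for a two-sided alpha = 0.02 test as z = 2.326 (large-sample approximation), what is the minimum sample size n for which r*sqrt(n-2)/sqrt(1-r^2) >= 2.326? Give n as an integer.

Need r·√(n−2)/√(1−r²) ≥ 2.326
√(n−2) ≥ 2.326·√(1−0.046225) / 0.215 = 2.326·0.976614 / 0.215 = 10.5656
n−2 ≥ 111.6319  ⇒  n ≥ 113.6319
Smallest integer n = 114

114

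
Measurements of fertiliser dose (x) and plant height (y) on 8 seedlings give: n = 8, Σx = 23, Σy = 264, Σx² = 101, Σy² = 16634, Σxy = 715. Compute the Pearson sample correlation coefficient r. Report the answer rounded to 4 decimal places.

Numerator: nΣxy − (Σx)(Σy) = 8·715 − (23)(264) = -352
Denominator: √[(nΣx²−(Σx)²)(nΣy²−(Σy)²)]
  nΣx²−(Σx)² = 8·101 − 529 = 279;  nΣy²−(Σy)² = 8·16634 − 69696 = 63376
  √(279·63376) = √17681904 = 4204.9856
r = -352 / 4204.9856 = -0.0837

-0.0837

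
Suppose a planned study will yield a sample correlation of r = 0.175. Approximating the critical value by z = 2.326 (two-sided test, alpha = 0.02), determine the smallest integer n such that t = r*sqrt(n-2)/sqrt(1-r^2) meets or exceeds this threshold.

Need r·√(n−2)/√(1−r²) ≥ 2.326
√(n−2) ≥ 2.326·√(1−0.030625) / 0.175 = 2.326·0.984568 / 0.175 = 13.0863
n−2 ≥ 171.2512  ⇒  n ≥ 173.2512
Smallest integer n = 174

174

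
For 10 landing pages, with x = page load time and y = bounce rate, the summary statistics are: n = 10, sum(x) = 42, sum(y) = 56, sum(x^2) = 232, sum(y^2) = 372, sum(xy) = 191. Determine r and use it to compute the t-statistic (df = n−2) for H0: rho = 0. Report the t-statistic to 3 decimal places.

Numerator: nΣxy − (Σx)(Σy) = 10·191 − (42)(56) = -442
Denominator: √[(nΣx²−(Σx)²)(nΣy²−(Σy)²)]
  nΣx²−(Σx)² = 10·232 − 1764 = 556;  nΣy²−(Σy)² = 10·372 − 3136 = 584
  √(556·584) = √324704 = 569.8280
r = -442 / 569.8280 = -0.7757
t = r·√(n−2)/√(1−r²) = -0.7757·√8 / √(1−0.601710) = -2.194011 / 0.631102 = -3.476

-3.476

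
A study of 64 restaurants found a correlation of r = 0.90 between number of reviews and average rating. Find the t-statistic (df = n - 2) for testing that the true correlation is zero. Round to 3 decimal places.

16.258

t = r·√(n−2) / √(1−r²) with r = 0.90, n = 64
  = 0.90·√62 / √(1 − 0.8100)
  = 0.90·7.874008 / 0.435890
  = 7.086607 / 0.435890 = 16.258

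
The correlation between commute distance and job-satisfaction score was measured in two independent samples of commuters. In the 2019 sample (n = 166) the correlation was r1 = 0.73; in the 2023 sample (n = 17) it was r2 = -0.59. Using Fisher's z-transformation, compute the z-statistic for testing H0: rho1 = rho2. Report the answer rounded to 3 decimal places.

z1 = atanh(0.73) = 0.928727,  z2 = atanh(-0.59) = -0.677666
SE = √(1/(n1−3) + 1/(n2−3)) = √(1/163 + 1/14) = √(0.0061350 + 0.0714286) = √0.0775636 = 0.278502
z = (z1 − z2)/SE = (0.928727 − (-0.677666)) / 0.278502 = 1.606393 / 0.278502 = 5.768

5.768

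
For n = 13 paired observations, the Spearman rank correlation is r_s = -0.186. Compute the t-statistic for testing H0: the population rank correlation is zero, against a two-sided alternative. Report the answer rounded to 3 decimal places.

-0.628

t = r_s·√(n−2) / √(1−r_s²) with r_s = -0.186, n = 13
  = -0.186·√11 / √(1 − 0.034596)
  = -0.186·3.316625 / 0.982550
  = -0.616892 / 0.982550 = -0.628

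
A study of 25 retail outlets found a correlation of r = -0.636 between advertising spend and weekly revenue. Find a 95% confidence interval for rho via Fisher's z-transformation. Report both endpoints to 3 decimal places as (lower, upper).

(-0.824, -0.322)

z_r = atanh(-0.636) = -0.751428;  SE = 1/√(n−3) = 1/√22 = 0.213201
z-limits: -0.751428 ± 1.960·0.213201 = -0.751428 ± 0.417874 = [-1.169302, -0.333554]
ρ-limits: (tanh -1.169302, tanh -0.333554) = (-0.824, -0.322)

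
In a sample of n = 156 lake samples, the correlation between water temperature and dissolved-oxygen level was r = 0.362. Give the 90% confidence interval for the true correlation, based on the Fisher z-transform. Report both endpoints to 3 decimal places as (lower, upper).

(0.241, 0.472)

Fisher z: z_r = atanh(r) = ½·ln((1+0.362)/(1−0.362)) = 0.379186
SE(z) = 1/√(n−3) = 1/√153 = 0.080845
90% ⇒ z* = 1.645; margin = 1.645·0.080845 = 0.132990
CI on z-scale: (0.246196, 0.512176)
Back-transform: tanh(0.246196) = 0.241340, tanh(0.512176) = 0.471639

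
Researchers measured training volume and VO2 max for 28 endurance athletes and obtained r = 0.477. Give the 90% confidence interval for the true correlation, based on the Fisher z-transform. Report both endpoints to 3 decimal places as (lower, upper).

Fisher z: z_r = atanh(r) = ½·ln((1+0.477)/(1−0.477)) = 0.519093
SE(z) = 1/√(n−3) = 1/√25 = 0.200000
90% ⇒ z* = 1.645; margin = 1.645·0.200000 = 0.329000
CI on z-scale: (0.190093, 0.848093)
Back-transform: tanh(0.190093) = 0.187836, tanh(0.848093) = 0.690072

(0.188, 0.690)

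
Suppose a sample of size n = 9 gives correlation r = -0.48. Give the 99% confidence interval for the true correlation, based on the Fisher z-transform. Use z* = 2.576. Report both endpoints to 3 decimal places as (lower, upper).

Fisher z: z_r = atanh(r) = ½·ln((1+(-0.48))/(1−(-0.48))) = -0.522984
SE(z) = 1/√(n−3) = 1/√6 = 0.408248
99% ⇒ z* = 2.576; margin = 2.576·0.408248 = 1.051647
CI on z-scale: (-1.574631, 0.528663)
Back-transform: tanh(-1.574631) = -0.917759, tanh(0.528663) = 0.484358

(-0.918, 0.484)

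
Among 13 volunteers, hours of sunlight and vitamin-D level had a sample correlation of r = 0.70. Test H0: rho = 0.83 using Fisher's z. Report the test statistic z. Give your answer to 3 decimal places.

z_r = atanh(0.70) = 0.867301,  z_0 = atanh(0.83) = 1.188136
SE = 1/√(n−3) = 1/√10 = 0.316228
z = (z_r − z_0)/SE = (0.867301 − 1.188136) / 0.316228 = -0.320835 / 0.316228 = -1.015

-1.015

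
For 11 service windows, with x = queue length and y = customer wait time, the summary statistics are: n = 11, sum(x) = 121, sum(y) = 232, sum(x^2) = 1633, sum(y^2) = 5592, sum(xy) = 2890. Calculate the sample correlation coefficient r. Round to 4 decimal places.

Numerator: nΣxy − (Σx)(Σy) = 11·2890 − (121)(232) = 3718
Denominator: √[(nΣx²−(Σx)²)(nΣy²−(Σy)²)]
  nΣx²−(Σx)² = 11·1633 − 14641 = 3322;  nΣy²−(Σy)² = 11·5592 − 53824 = 7688
  √(3322·7688) = √25539536 = 5053.6656
r = 3718 / 5053.6656 = 0.7357

0.7357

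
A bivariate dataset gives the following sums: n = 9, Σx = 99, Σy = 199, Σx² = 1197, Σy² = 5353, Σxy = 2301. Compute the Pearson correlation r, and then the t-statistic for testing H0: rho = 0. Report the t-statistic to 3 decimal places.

Numerator: nΣxy − (Σx)(Σy) = 9·2301 − (99)(199) = 1008
Denominator: √[(nΣx²−(Σx)²)(nΣy²−(Σy)²)]
  nΣx²−(Σx)² = 9·1197 − 9801 = 972;  nΣy²−(Σy)² = 9·5353 − 39601 = 8576
  √(972·8576) = √8335872 = 2887.1910
r = 1008 / 2887.1910 = 0.3491
t = r·√(n−2)/√(1−r²) = 0.3491·√7 / √(1−0.121871) = 0.923632 / 0.937085 = 0.986

0.986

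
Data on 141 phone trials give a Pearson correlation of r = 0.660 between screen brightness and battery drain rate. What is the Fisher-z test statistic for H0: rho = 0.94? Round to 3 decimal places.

-11.104

Fisher z: atanh(0.660) = 0.792814, atanh(0.94) = 1.738049
z = (z_r − z_0)·√(n−3) = (0.792814 − 1.738049)·√138 = -0.945235 · 11.747340 = -11.104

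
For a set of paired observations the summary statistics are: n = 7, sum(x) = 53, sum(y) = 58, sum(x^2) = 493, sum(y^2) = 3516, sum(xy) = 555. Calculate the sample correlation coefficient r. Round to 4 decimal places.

0.2196

Numerator: nΣxy − (Σx)(Σy) = 7·555 − (53)(58) = 811
Denominator: √[(nΣx²−(Σx)²)(nΣy²−(Σy)²)]
  nΣx²−(Σx)² = 7·493 − 2809 = 642;  nΣy²−(Σy)² = 7·3516 − 3364 = 21248
  √(642·21248) = √13641216 = 3693.4017
r = 811 / 3693.4017 = 0.2196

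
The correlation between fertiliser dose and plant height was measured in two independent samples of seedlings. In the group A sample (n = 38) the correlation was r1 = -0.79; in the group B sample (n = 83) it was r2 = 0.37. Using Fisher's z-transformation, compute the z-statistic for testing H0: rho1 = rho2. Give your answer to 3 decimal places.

z1 = atanh(-0.79) = -1.071432,  z2 = atanh(0.37) = 0.388423
SE = √(1/(n1−3) + 1/(n2−3)) = √(1/35 + 1/80) = √(0.0285714 + 0.0125000) = √0.0410714 = 0.202661
z = (z1 − z2)/SE = (-1.071432 − 0.388423) / 0.202661 = -1.459855 / 0.202661 = -7.203

-7.203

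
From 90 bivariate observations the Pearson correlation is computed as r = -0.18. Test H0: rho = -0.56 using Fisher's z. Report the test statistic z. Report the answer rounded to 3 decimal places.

z_r = atanh(-0.18) = -0.181983,  z_0 = atanh(-0.56) = -0.632833
SE = 1/√(n−3) = 1/√87 = 0.107211
z = (z_r − z_0)/SE = (-0.181983 − (-0.632833)) / 0.107211 = 0.450850 / 0.107211 = 4.205

4.205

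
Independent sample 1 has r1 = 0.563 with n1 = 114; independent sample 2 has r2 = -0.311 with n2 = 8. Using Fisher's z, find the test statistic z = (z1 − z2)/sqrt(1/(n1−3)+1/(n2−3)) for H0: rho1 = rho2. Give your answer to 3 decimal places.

2.097

z1 = atanh(0.563) = 0.637215,  z2 = atanh(-0.311) = -0.321652
SE = √(1/(n1−3) + 1/(n2−3)) = √(1/111 + 1/5) = √(0.0090090 + 0.2000000) = √0.2090090 = 0.457175
z = (z1 − z2)/SE = (0.637215 − (-0.321652)) / 0.457175 = 0.958867 / 0.457175 = 2.097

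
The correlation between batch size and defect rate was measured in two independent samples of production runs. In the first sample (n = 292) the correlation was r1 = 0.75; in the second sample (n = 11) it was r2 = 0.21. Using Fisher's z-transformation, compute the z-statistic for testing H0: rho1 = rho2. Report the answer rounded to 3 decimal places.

z1 = atanh(0.75) = 0.972955,  z2 = atanh(0.21) = 0.213171
SE = √(1/(n1−3) + 1/(n2−3)) = √(1/289 + 1/8) = √(0.0034602 + 0.1250000) = √0.1284602 = 0.358413
z = (z1 − z2)/SE = (0.972955 − 0.213171) / 0.358413 = 0.759784 / 0.358413 = 2.120

2.120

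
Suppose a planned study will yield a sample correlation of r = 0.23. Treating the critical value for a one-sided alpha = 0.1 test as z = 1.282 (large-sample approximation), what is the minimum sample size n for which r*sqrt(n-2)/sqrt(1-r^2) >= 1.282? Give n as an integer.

r√(n−2)/√(1−r²) ≥ 1.282  ⇔  n−2 ≥ (1.282)²·(1−r²)/r²
(1−r²)/r² = (1−0.0529)/0.0529 = 17.9036
n ≥ 2 + 1.643524·17.9036 = 2 + 29.4250 = 31.4250
⌈31.4250⌉ = 32

32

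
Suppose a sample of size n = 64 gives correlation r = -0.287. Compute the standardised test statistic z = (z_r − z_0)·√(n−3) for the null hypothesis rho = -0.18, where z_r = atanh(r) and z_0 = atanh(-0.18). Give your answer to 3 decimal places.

-0.885

Fisher z: atanh(-0.287) = -0.295294, atanh(-0.18) = -0.181983
z = (z_r − z_0)·√(n−3) = (-0.295294 − (-0.181983))·√61 = -0.113311 · 7.810250 = -0.885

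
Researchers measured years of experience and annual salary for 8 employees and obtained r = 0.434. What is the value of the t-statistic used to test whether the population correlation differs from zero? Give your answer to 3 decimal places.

1.180

1 − r² = 1 − 0.188356 = 0.811644;  √(1−r²) = 0.900913
√(n−2) = √6 = 2.449490
t = r·√(n−2)/√(1−r²) = 0.434 · 2.449490 / 0.900913 = 1.180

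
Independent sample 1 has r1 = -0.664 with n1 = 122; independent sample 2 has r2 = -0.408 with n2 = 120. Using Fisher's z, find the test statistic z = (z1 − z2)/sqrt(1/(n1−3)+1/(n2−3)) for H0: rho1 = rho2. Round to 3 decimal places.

-2.817

z1 = atanh(-0.664) = -0.799934,  z2 = atanh(-0.408) = -0.433209
SE = √(1/(n1−3) + 1/(n2−3)) = √(1/119 + 1/117) = √(0.0084034 + 0.0085470) = √0.0169504 = 0.130194
z = (z1 − z2)/SE = (-0.799934 − (-0.433209)) / 0.130194 = -0.366725 / 0.130194 = -2.817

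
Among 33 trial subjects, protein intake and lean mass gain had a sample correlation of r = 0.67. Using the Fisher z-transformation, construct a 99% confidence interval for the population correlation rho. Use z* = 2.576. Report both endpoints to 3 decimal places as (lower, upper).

(0.328, 0.857)

z_r = atanh(0.67) = 0.810743;  SE = 1/√(n−3) = 1/√30 = 0.182574
z-limits: 0.810743 ± 2.576·0.182574 = 0.810743 ± 0.470311 = [0.340432, 1.281054]
ρ-limits: (tanh 0.340432, tanh 1.281054) = (0.328, 0.857)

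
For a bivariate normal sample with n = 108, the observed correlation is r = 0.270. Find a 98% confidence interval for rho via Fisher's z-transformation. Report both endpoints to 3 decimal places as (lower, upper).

z_r = atanh(0.270) = 0.276864;  SE = 1/√(n−3) = 1/√105 = 0.097590
z-limits: 0.276864 ± 2.326·0.097590 = 0.276864 ± 0.226994 = [0.049870, 0.503858]
ρ-limits: (tanh 0.049870, tanh 0.503858) = (0.050, 0.465)

(0.050, 0.465)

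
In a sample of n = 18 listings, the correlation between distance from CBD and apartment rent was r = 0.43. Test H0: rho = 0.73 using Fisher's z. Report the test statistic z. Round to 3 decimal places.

-1.816

Fisher z: atanh(0.43) = 0.459897, atanh(0.73) = 0.928727
z = (z_r − z_0)·√(n−3) = (0.459897 − 0.928727)·√15 = -0.468830 · 3.872983 = -1.816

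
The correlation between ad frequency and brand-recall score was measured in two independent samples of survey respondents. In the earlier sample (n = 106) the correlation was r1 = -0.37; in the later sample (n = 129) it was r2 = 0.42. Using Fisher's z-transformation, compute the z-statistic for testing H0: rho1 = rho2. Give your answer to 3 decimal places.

-6.294

z1 = atanh(-0.37) = -0.388423,  z2 = atanh(0.42) = 0.447692
SE = √(1/(n1−3) + 1/(n2−3)) = √(1/103 + 1/126) = √(0.0097087 + 0.0079365) = √0.0176452 = 0.132835
z = (z1 − z2)/SE = (-0.388423 − 0.447692) / 0.132835 = -0.836115 / 0.132835 = -6.294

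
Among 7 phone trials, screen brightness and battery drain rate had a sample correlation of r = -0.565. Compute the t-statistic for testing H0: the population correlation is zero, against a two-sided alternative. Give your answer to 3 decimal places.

t = r·√(n−2) / √(1−r²) with r = -0.565, n = 7
  = -0.565·√5 / √(1 − 0.319225)
  = -0.565·2.236068 / 0.825091
  = -1.263378 / 0.825091 = -1.531

-1.531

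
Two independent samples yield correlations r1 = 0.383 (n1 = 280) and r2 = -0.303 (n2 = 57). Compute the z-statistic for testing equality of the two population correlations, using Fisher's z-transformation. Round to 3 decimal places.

z1 = atanh(0.383) = 0.403571,  z2 = atanh(-0.303) = -0.312820
SE = √(1/(n1−3) + 1/(n2−3)) = √(1/277 + 1/54) = √(0.0036101 + 0.0185185) = √0.0221286 = 0.148757
z = (z1 − z2)/SE = (0.403571 − (-0.312820)) / 0.148757 = 0.716391 / 0.148757 = 4.816

4.816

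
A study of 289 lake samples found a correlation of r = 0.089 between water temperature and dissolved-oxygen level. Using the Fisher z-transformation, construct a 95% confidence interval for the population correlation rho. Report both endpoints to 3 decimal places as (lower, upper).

z_r = atanh(0.089) = 0.089236;  SE = 1/√(n−3) = 1/√286 = 0.059131
z-limits: 0.089236 ± 1.960·0.059131 = 0.089236 ± 0.115897 = [-0.026661, 0.205133]
ρ-limits: (tanh -0.026661, tanh 0.205133) = (-0.027, 0.202)

(-0.027, 0.202)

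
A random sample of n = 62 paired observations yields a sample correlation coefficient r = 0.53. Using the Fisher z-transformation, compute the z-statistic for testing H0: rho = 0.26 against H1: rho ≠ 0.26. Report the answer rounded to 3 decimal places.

Fisher z: atanh(0.53) = 0.590145, atanh(0.26) = 0.266108
z = (z_r − z_0)·√(n−3) = (0.590145 − 0.266108)·√59 = 0.324037 · 7.681146 = 2.489

2.489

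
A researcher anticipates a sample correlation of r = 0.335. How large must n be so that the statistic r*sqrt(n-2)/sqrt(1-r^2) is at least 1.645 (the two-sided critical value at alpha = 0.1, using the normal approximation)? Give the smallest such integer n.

Need r·√(n−2)/√(1−r²) ≥ 1.645
√(n−2) ≥ 1.645·√(1−0.112225) / 0.335 = 1.645·0.942218 / 0.335 = 4.6267
n−2 ≥ 21.4064  ⇒  n ≥ 23.4064
Smallest integer n = 24

24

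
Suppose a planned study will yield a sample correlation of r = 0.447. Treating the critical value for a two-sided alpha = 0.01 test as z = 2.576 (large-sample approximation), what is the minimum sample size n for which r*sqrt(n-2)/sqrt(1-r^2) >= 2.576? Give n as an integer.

r√(n−2)/√(1−r²) ≥ 2.576  ⇔  n−2 ≥ (2.576)²·(1−r²)/r²
(1−r²)/r² = (1−0.199809)/0.199809 = 4.0048
n ≥ 2 + 6.635776·4.0048 = 2 + 26.5750 = 28.5750
⌈28.5750⌉ = 29

29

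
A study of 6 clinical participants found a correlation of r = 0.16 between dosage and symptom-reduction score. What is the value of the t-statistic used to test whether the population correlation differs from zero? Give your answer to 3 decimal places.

t = r·√(n−2) / √(1−r²) with r = 0.16, n = 6
  = 0.16·√4 / √(1 − 0.0256)
  = 0.16·2.000000 / 0.987117
  = 0.320000 / 0.987117 = 0.324

0.324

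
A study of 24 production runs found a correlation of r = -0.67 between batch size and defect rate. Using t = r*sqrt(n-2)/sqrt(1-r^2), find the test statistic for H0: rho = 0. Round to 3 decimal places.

1 − r² = 1 − 0.4489 = 0.5511;  √(1−r²) = 0.742361
√(n−2) = √22 = 4.690416
t = r·√(n−2)/√(1−r²) = -0.67 · 4.690416 / 0.742361 = -4.233

-4.233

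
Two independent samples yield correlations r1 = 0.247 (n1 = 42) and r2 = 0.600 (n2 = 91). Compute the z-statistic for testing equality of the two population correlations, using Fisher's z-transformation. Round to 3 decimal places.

-2.292

z1 = atanh(0.247) = 0.252215,  z2 = atanh(0.600) = 0.693147
SE = √(1/(n1−3) + 1/(n2−3)) = √(1/39 + 1/88) = √(0.0256410 + 0.0113636) = √0.0370046 = 0.192366
z = (z1 − z2)/SE = (0.252215 − 0.693147) / 0.192366 = -0.440932 / 0.192366 = -2.292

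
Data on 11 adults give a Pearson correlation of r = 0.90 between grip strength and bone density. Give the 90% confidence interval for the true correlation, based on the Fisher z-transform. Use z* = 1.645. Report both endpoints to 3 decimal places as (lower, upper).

(0.712, 0.968)

z_r = atanh(0.90) = 1.472219;  SE = 1/√(n−3) = 1/√8 = 0.353553
z-limits: 1.472219 ± 1.645·0.353553 = 1.472219 ± 0.581595 = [0.890624, 2.053814]
ρ-limits: (tanh 0.890624, tanh 2.053814) = (0.712, 0.968)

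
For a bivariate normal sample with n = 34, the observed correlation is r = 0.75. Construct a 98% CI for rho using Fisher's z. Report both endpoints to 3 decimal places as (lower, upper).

(0.504, 0.883)

z_r = atanh(0.75) = 0.972955;  SE = 1/√(n−3) = 1/√31 = 0.179605
z-limits: 0.972955 ± 2.326·0.179605 = 0.972955 ± 0.417761 = [0.555194, 1.390716]
ρ-limits: (tanh 0.555194, tanh 1.390716) = (0.504, 0.883)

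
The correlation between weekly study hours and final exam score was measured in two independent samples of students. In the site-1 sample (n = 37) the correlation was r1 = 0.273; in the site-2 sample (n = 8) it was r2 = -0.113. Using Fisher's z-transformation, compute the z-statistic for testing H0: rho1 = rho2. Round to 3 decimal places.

0.822

z1 = atanh(0.273) = 0.280103,  z2 = atanh(-0.113) = -0.113485
SE = √(1/(n1−3) + 1/(n2−3)) = √(1/34 + 1/5) = √(0.0294118 + 0.2000000) = √0.2294118 = 0.478970
z = (z1 − z2)/SE = (0.280103 − (-0.113485)) / 0.478970 = 0.393588 / 0.478970 = 0.822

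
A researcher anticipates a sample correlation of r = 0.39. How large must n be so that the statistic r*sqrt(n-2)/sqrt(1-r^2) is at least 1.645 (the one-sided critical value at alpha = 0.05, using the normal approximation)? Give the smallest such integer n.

r√(n−2)/√(1−r²) ≥ 1.645  ⇔  n−2 ≥ (1.645)²·(1−r²)/r²
(1−r²)/r² = (1−0.1521)/0.1521 = 5.5746
n ≥ 2 + 2.706025·5.5746 = 2 + 15.0850 = 17.0850
⌈17.0850⌉ = 18

18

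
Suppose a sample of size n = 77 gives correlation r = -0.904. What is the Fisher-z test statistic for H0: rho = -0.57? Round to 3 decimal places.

-7.279

z_r = atanh(-0.904) = -1.493682,  z_0 = atanh(-0.57) = -0.647523
SE = 1/√(n−3) = 1/√74 = 0.116248
z = (z_r − z_0)/SE = (-1.493682 − (-0.647523)) / 0.116248 = -0.846159 / 0.116248 = -7.279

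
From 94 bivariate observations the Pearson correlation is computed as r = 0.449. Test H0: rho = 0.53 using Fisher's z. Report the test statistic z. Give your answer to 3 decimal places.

-1.018

Fisher z: atanh(0.449) = 0.483447, atanh(0.53) = 0.590145
z = (z_r − z_0)·√(n−3) = (0.483447 − 0.590145)·√91 = -0.106698 · 9.539392 = -1.018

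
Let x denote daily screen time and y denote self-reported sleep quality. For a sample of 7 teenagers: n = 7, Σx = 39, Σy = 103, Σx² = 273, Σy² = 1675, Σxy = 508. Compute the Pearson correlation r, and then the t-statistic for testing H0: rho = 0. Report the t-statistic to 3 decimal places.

-2.184

S_xy = nΣxy − ΣxΣy = 7·508 − 39·103 = 3556 − 4017 = -461
S_xx = nΣx² − (Σx)² = 7·273 − 39² = 1911 − 1521 = 390
S_yy = nΣy² − (Σy)² = 7·1675 − 103² = 11725 − 10609 = 1116
r = S_xy / √(S_xx·S_yy) = -461 / √(390·1116) = -461 / √435240 = -461 / 659.7272 = -0.6988
t = r·√(n−2)/√(1−r²) = -0.6988·√5 / √(1−0.488321) = -1.562564 / 0.715317 = -2.184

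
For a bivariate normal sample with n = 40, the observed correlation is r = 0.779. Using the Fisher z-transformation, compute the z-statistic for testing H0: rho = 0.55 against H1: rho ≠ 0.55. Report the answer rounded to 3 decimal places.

2.582

Fisher z: atanh(0.779) = 1.042822, atanh(0.55) = 0.618381
z = (z_r − z_0)·√(n−3) = (1.042822 − 0.618381)·√37 = 0.424441 · 6.082763 = 2.582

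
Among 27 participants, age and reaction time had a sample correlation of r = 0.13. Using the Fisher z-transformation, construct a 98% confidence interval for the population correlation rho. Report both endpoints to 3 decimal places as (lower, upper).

(-0.331, 0.541)

z_r = atanh(0.13) = 0.130740;  SE = 1/√(n−3) = 1/√24 = 0.204124
z-limits: 0.130740 ± 2.326·0.204124 = 0.130740 ± 0.474792 = [-0.344052, 0.605532]
ρ-limits: (tanh -0.344052, tanh 0.605532) = (-0.331, 0.541)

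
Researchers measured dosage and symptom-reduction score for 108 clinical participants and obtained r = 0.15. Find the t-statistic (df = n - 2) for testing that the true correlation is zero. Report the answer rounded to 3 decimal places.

1.562

1 − r² = 1 − 0.0225 = 0.9775;  √(1−r²) = 0.988686
√(n−2) = √106 = 10.295630
t = r·√(n−2)/√(1−r²) = 0.15 · 10.295630 / 0.988686 = 1.562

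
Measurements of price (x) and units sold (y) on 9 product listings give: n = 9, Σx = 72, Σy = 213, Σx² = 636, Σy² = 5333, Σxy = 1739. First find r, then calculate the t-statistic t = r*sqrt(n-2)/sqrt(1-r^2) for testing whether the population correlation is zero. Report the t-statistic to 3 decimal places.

0.725

Numerator: nΣxy − (Σx)(Σy) = 9·1739 − (72)(213) = 315
Denominator: √[(nΣx²−(Σx)²)(nΣy²−(Σy)²)]
  nΣx²−(Σx)² = 9·636 − 5184 = 540;  nΣy²−(Σy)² = 9·5333 − 45369 = 2628
  √(540·2628) = √1419120 = 1191.2682
r = 315 / 1191.2682 = 0.2644
t = r·√(n−2)/√(1−r²) = 0.2644·√7 / √(1−0.069907) = 0.699537 / 0.964413 = 0.725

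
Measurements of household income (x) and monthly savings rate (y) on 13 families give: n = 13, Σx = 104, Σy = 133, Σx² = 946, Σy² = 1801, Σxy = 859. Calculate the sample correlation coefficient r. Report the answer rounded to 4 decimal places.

-0.9150

Numerator: nΣxy − (Σx)(Σy) = 13·859 − (104)(133) = -2665
Denominator: √[(nΣx²−(Σx)²)(nΣy²−(Σy)²)]
  nΣx²−(Σx)² = 13·946 − 10816 = 1482;  nΣy²−(Σy)² = 13·1801 − 17689 = 5724
  √(1482·5724) = √8482968 = 2912.5535
r = -2665 / 2912.5535 = -0.9150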